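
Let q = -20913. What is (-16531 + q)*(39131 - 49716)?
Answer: 396344740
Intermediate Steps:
(-16531 + q)*(39131 - 49716) = (-16531 - 20913)*(39131 - 49716) = -37444*(-10585) = 396344740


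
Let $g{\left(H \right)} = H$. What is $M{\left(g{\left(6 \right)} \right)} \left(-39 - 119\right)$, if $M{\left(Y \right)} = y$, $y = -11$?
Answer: $1738$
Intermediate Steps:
$M{\left(Y \right)} = -11$
$M{\left(g{\left(6 \right)} \right)} \left(-39 - 119\right) = - 11 \left(-39 - 119\right) = \left(-11\right) \left(-158\right) = 1738$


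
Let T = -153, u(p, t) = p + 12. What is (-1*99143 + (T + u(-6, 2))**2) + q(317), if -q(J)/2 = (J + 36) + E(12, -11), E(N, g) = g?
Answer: -78218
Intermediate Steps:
u(p, t) = 12 + p
q(J) = -50 - 2*J (q(J) = -2*((J + 36) - 11) = -2*((36 + J) - 11) = -2*(25 + J) = -50 - 2*J)
(-1*99143 + (T + u(-6, 2))**2) + q(317) = (-1*99143 + (-153 + (12 - 6))**2) + (-50 - 2*317) = (-99143 + (-153 + 6)**2) + (-50 - 634) = (-99143 + (-147)**2) - 684 = (-99143 + 21609) - 684 = -77534 - 684 = -78218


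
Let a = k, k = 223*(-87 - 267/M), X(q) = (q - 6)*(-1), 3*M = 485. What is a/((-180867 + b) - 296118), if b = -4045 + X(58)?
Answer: 4794054/116662385 ≈ 0.041093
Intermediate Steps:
M = 485/3 (M = (1/3)*485 = 485/3 ≈ 161.67)
X(q) = 6 - q (X(q) = (-6 + q)*(-1) = 6 - q)
b = -4097 (b = -4045 + (6 - 1*58) = -4045 + (6 - 58) = -4045 - 52 = -4097)
k = -9588108/485 (k = 223*(-87 - 267/485/3) = 223*(-87 - 267*3/485) = 223*(-87 - 801/485) = 223*(-42996/485) = -9588108/485 ≈ -19769.)
a = -9588108/485 ≈ -19769.
a/((-180867 + b) - 296118) = -9588108/(485*((-180867 - 4097) - 296118)) = -9588108/(485*(-184964 - 296118)) = -9588108/485/(-481082) = -9588108/485*(-1/481082) = 4794054/116662385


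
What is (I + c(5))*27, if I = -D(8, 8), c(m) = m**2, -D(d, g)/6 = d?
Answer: 1971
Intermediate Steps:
D(d, g) = -6*d
I = 48 (I = -(-6)*8 = -1*(-48) = 48)
(I + c(5))*27 = (48 + 5**2)*27 = (48 + 25)*27 = 73*27 = 1971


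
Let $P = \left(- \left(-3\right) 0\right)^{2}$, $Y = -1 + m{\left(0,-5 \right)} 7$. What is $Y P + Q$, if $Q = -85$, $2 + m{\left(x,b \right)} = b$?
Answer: $-85$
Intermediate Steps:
$m{\left(x,b \right)} = -2 + b$
$Y = -50$ ($Y = -1 + \left(-2 - 5\right) 7 = -1 - 49 = -50$)
$P = 0$ ($P = \left(\left(-1\right) 0\right)^{2} = 0^{2} = 0$)
$Y P + Q = \left(-50\right) 0 - 85 = 0 - 85 = -85$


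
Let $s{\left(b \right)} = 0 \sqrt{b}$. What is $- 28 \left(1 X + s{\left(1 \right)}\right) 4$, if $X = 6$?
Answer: $-672$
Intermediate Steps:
$s{\left(b \right)} = 0$
$- 28 \left(1 X + s{\left(1 \right)}\right) 4 = - 28 \left(1 \cdot 6 + 0\right) 4 = - 28 \left(6 + 0\right) 4 = \left(-28\right) 6 \cdot 4 = \left(-168\right) 4 = -672$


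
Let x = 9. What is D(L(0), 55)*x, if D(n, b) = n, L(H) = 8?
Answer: 72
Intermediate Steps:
D(L(0), 55)*x = 8*9 = 72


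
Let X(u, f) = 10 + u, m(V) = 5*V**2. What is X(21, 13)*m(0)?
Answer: 0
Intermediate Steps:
X(21, 13)*m(0) = (10 + 21)*(5*0**2) = 31*(5*0) = 31*0 = 0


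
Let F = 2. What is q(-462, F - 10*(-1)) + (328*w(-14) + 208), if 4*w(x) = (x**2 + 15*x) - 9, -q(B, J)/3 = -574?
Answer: 44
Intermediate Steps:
q(B, J) = 1722 (q(B, J) = -3*(-574) = 1722)
w(x) = -9/4 + x**2/4 + 15*x/4 (w(x) = ((x**2 + 15*x) - 9)/4 = (-9 + x**2 + 15*x)/4 = -9/4 + x**2/4 + 15*x/4)
q(-462, F - 10*(-1)) + (328*w(-14) + 208) = 1722 + (328*(-9/4 + (1/4)*(-14)**2 + (15/4)*(-14)) + 208) = 1722 + (328*(-9/4 + (1/4)*196 - 105/2) + 208) = 1722 + (328*(-9/4 + 49 - 105/2) + 208) = 1722 + (328*(-23/4) + 208) = 1722 + (-1886 + 208) = 1722 - 1678 = 44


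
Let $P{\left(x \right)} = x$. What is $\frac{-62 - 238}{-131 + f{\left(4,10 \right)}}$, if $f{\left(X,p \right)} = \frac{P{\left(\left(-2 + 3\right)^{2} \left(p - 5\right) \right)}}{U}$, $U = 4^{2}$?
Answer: $\frac{1600}{697} \approx 2.2956$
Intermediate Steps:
$U = 16$
$f{\left(X,p \right)} = - \frac{5}{16} + \frac{p}{16}$ ($f{\left(X,p \right)} = \frac{\left(-2 + 3\right)^{2} \left(p - 5\right)}{16} = 1^{2} \left(-5 + p\right) \frac{1}{16} = 1 \left(-5 + p\right) \frac{1}{16} = \left(-5 + p\right) \frac{1}{16} = - \frac{5}{16} + \frac{p}{16}$)
$\frac{-62 - 238}{-131 + f{\left(4,10 \right)}} = \frac{-62 - 238}{-131 + \left(- \frac{5}{16} + \frac{1}{16} \cdot 10\right)} = - \frac{300}{-131 + \left(- \frac{5}{16} + \frac{5}{8}\right)} = - \frac{300}{-131 + \frac{5}{16}} = - \frac{300}{- \frac{2091}{16}} = \left(-300\right) \left(- \frac{16}{2091}\right) = \frac{1600}{697}$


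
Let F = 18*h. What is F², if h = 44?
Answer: 627264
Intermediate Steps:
F = 792 (F = 18*44 = 792)
F² = 792² = 627264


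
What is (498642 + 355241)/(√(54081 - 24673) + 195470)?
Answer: 83454255005/19104245746 - 853883*√1838/9552122873 ≈ 4.3645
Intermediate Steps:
(498642 + 355241)/(√(54081 - 24673) + 195470) = 853883/(√29408 + 195470) = 853883/(4*√1838 + 195470) = 853883/(195470 + 4*√1838)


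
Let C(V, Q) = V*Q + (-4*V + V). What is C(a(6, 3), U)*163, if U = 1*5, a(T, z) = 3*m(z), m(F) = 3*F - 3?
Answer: 5868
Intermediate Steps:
m(F) = -3 + 3*F
a(T, z) = -9 + 9*z (a(T, z) = 3*(-3 + 3*z) = -9 + 9*z)
U = 5
C(V, Q) = -3*V + Q*V (C(V, Q) = Q*V - 3*V = -3*V + Q*V)
C(a(6, 3), U)*163 = ((-9 + 9*3)*(-3 + 5))*163 = ((-9 + 27)*2)*163 = (18*2)*163 = 36*163 = 5868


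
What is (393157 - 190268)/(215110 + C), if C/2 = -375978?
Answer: -202889/536846 ≈ -0.37793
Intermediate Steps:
C = -751956 (C = 2*(-375978) = -751956)
(393157 - 190268)/(215110 + C) = (393157 - 190268)/(215110 - 751956) = 202889/(-536846) = 202889*(-1/536846) = -202889/536846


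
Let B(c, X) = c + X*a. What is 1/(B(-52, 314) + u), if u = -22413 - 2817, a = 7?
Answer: -1/23084 ≈ -4.3320e-5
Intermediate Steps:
B(c, X) = c + 7*X (B(c, X) = c + X*7 = c + 7*X)
u = -25230
1/(B(-52, 314) + u) = 1/((-52 + 7*314) - 25230) = 1/((-52 + 2198) - 25230) = 1/(2146 - 25230) = 1/(-23084) = -1/23084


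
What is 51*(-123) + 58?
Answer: -6215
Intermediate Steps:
51*(-123) + 58 = -6273 + 58 = -6215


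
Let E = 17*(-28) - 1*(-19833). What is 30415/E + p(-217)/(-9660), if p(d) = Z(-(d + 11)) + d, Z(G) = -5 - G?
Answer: 75523424/46747155 ≈ 1.6156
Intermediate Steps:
E = 19357 (E = -476 + 19833 = 19357)
p(d) = 6 + 2*d (p(d) = (-5 - (-1)*(d + 11)) + d = (-5 - (-1)*(11 + d)) + d = (-5 - (-11 - d)) + d = (-5 + (11 + d)) + d = (6 + d) + d = 6 + 2*d)
30415/E + p(-217)/(-9660) = 30415/19357 + (6 + 2*(-217))/(-9660) = 30415*(1/19357) + (6 - 434)*(-1/9660) = 30415/19357 - 428*(-1/9660) = 30415/19357 + 107/2415 = 75523424/46747155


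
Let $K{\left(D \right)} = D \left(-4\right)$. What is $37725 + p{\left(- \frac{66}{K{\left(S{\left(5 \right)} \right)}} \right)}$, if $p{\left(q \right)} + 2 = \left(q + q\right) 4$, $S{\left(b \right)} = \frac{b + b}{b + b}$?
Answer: $37855$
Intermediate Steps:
$S{\left(b \right)} = 1$ ($S{\left(b \right)} = \frac{2 b}{2 b} = 2 b \frac{1}{2 b} = 1$)
$K{\left(D \right)} = - 4 D$
$p{\left(q \right)} = -2 + 8 q$ ($p{\left(q \right)} = -2 + \left(q + q\right) 4 = -2 + 2 q 4 = -2 + 8 q$)
$37725 + p{\left(- \frac{66}{K{\left(S{\left(5 \right)} \right)}} \right)} = 37725 - \left(2 - 8 \left(- \frac{66}{\left(-4\right) 1}\right)\right) = 37725 - \left(2 - 8 \left(- \frac{66}{-4}\right)\right) = 37725 - \left(2 - 8 \left(\left(-66\right) \left(- \frac{1}{4}\right)\right)\right) = 37725 + \left(-2 + 8 \cdot \frac{33}{2}\right) = 37725 + \left(-2 + 132\right) = 37725 + 130 = 37855$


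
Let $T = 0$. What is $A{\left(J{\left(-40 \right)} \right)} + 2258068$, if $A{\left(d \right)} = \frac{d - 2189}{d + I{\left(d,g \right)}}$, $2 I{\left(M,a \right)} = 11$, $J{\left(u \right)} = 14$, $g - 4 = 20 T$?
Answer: $\frac{29353434}{13} \approx 2.258 \cdot 10^{6}$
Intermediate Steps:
$g = 4$ ($g = 4 + 20 \cdot 0 = 4 + 0 = 4$)
$I{\left(M,a \right)} = \frac{11}{2}$ ($I{\left(M,a \right)} = \frac{1}{2} \cdot 11 = \frac{11}{2}$)
$A{\left(d \right)} = \frac{-2189 + d}{\frac{11}{2} + d}$ ($A{\left(d \right)} = \frac{d - 2189}{d + \frac{11}{2}} = \frac{-2189 + d}{\frac{11}{2} + d}$)
$A{\left(J{\left(-40 \right)} \right)} + 2258068 = \frac{2 \left(-2189 + 14\right)}{11 + 2 \cdot 14} + 2258068 = 2 \frac{1}{11 + 28} \left(-2175\right) + 2258068 = 2 \cdot \frac{1}{39} \left(-2175\right) + 2258068 = - \frac{1450}{13} + 2258068 = \frac{29353434}{13}$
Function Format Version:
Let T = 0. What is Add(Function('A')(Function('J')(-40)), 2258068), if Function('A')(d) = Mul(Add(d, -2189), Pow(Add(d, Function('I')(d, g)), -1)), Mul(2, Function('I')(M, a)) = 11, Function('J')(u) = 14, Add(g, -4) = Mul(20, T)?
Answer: Rational(29353434, 13) ≈ 2.2580e+6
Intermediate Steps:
g = 4 (g = Add(4, Mul(20, 0)) = Add(4, 0) = 4)
Function('I')(M, a) = Rational(11, 2) (Function('I')(M, a) = Mul(Rational(1, 2), 11) = Rational(11, 2))
Function('A')(d) = Mul(Pow(Add(Rational(11, 2), d), -1), Add(-2189, d)) (Function('A')(d) = Mul(Add(d, -2189), Pow(Add(d, Rational(11, 2)), -1)) = Mul(Add(-2189, d), Pow(Add(Rational(11, 2), d), -1)) = Mul(Pow(Add(Rational(11, 2), d), -1), Add(-2189, d)))
Add(Function('A')(Function('J')(-40)), 2258068) = Add(Mul(2, Pow(Add(11, Mul(2, 14)), -1), Add(-2189, 14)), 2258068) = Add(Mul(2, Pow(Add(11, 28), -1), -2175), 2258068) = Add(Mul(2, Pow(39, -1), -2175), 2258068) = Add(Mul(2, Rational(1, 39), -2175), 2258068) = Add(Rational(-1450, 13), 2258068) = Rational(29353434, 13)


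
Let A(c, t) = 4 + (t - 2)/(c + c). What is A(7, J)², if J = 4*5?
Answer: 1369/49 ≈ 27.939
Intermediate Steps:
J = 20
A(c, t) = 4 + (-2 + t)/(2*c) (A(c, t) = 4 + (-2 + t)/((2*c)) = 4 + (-2 + t)*(1/(2*c)) = 4 + (-2 + t)/(2*c))
A(7, J)² = ((½)*(-2 + 20 + 8*7)/7)² = ((½)*(⅐)*(-2 + 20 + 56))² = ((½)*(⅐)*74)² = (37/7)² = 1369/49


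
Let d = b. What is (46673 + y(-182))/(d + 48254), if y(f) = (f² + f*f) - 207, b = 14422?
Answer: 56357/31338 ≈ 1.7984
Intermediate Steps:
y(f) = -207 + 2*f² (y(f) = (f² + f²) - 207 = 2*f² - 207 = -207 + 2*f²)
d = 14422
(46673 + y(-182))/(d + 48254) = (46673 + (-207 + 2*(-182)²))/(14422 + 48254) = (46673 + (-207 + 2*33124))/62676 = (46673 + (-207 + 66248))*(1/62676) = (46673 + 66041)*(1/62676) = 112714*(1/62676) = 56357/31338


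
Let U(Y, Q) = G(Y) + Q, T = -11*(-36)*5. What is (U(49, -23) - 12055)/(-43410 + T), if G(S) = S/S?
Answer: 12077/41430 ≈ 0.29150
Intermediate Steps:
T = 1980 (T = 396*5 = 1980)
G(S) = 1
U(Y, Q) = 1 + Q
(U(49, -23) - 12055)/(-43410 + T) = ((1 - 23) - 12055)/(-43410 + 1980) = (-22 - 12055)/(-41430) = -12077*(-1/41430) = 12077/41430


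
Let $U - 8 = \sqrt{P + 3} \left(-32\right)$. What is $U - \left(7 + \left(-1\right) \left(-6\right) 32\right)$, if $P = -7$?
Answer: $-191 - 64 i \approx -191.0 - 64.0 i$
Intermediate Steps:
$U = 8 - 64 i$ ($U = 8 + \sqrt{-7 + 3} \left(-32\right) = 8 + \sqrt{-4} \left(-32\right) = 8 + 2 i \left(-32\right) = 8 - 64 i \approx 8.0 - 64.0 i$)
$U - \left(7 + \left(-1\right) \left(-6\right) 32\right) = \left(8 - 64 i\right) - \left(7 + \left(-1\right) \left(-6\right) 32\right) = \left(8 - 64 i\right) - \left(7 + 6 \cdot 32\right) = \left(8 - 64 i\right) - \left(7 + 192\right) = \left(8 - 64 i\right) - 199 = -191 - 64 i$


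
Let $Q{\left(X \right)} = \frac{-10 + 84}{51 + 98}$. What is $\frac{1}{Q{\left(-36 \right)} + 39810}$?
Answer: $\frac{149}{5931764} \approx 2.5119 \cdot 10^{-5}$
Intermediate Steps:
$Q{\left(X \right)} = \frac{74}{149}$
$\frac{1}{Q{\left(-36 \right)} + 39810} = \frac{1}{\frac{74}{149} + 39810} = \frac{1}{\frac{5931764}{149}} = \frac{149}{5931764}$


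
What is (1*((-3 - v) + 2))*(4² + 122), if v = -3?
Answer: 276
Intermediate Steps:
(1*((-3 - v) + 2))*(4² + 122) = (1*((-3 - 1*(-3)) + 2))*(4² + 122) = (1*((-3 + 3) + 2))*(16 + 122) = (1*(0 + 2))*138 = (1*2)*138 = 2*138 = 276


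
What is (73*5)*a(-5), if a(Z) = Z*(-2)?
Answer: 3650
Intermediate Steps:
a(Z) = -2*Z
(73*5)*a(-5) = (73*5)*(-2*(-5)) = 365*10 = 3650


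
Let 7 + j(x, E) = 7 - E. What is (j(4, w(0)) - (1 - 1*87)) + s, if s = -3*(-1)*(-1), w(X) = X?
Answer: 83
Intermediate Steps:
j(x, E) = -E (j(x, E) = -7 + (7 - E) = -E)
s = -3 (s = 3*(-1) = -3)
(j(4, w(0)) - (1 - 1*87)) + s = (-1*0 - (1 - 1*87)) - 3 = (0 - (1 - 87)) - 3 = (0 - 1*(-86)) - 3 = (0 + 86) - 3 = 86 - 3 = 83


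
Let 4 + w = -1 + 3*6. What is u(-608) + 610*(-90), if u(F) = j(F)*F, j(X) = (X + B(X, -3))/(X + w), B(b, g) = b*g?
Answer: -31926172/595 ≈ -53657.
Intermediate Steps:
w = 13 (w = -4 + (-1 + 3*6) = -4 + (-1 + 18) = -4 + 17 = 13)
j(X) = -2*X/(13 + X) (j(X) = (X + X*(-3))/(X + 13) = (X - 3*X)/(13 + X) = (-2*X)/(13 + X) = -2*X/(13 + X))
u(F) = -2*F**2/(13 + F) (u(F) = (-2*F/(13 + F))*F = -2*F**2/(13 + F))
u(-608) + 610*(-90) = -2*(-608)**2/(13 - 608) + 610*(-90) = -2*369664/(-595) - 54900 = -2*369664*(-1/595) - 54900 = 739328/595 - 54900 = -31926172/595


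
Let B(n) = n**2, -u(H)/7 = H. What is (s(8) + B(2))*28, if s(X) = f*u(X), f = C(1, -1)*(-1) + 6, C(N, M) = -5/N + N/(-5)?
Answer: -87248/5 ≈ -17450.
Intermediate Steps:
C(N, M) = -5/N - N/5 (C(N, M) = -5/N + N*(-1/5) = -5/N - N/5)
u(H) = -7*H
f = 56/5 (f = (-5/1 - 1/5*1)*(-1) + 6 = (-5*1 - 1/5)*(-1) + 6 = (-5 - 1/5)*(-1) + 6 = -26/5*(-1) + 6 = 26/5 + 6 = 56/5 ≈ 11.200)
s(X) = -392*X/5 (s(X) = 56*(-7*X)/5 = -392*X/5)
(s(8) + B(2))*28 = (-392/5*8 + 2**2)*28 = (-3136/5 + 4)*28 = -3116/5*28 = -87248/5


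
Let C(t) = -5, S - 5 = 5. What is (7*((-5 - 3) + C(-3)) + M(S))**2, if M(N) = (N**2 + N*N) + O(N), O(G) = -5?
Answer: 10816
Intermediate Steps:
S = 10 (S = 5 + 5 = 10)
M(N) = -5 + 2*N**2 (M(N) = (N**2 + N*N) - 5 = (N**2 + N**2) - 5 = 2*N**2 - 5 = -5 + 2*N**2)
(7*((-5 - 3) + C(-3)) + M(S))**2 = (7*((-5 - 3) - 5) + (-5 + 2*10**2))**2 = (7*(-8 - 5) + (-5 + 2*100))**2 = (7*(-13) + (-5 + 200))**2 = (-91 + 195)**2 = 104**2 = 10816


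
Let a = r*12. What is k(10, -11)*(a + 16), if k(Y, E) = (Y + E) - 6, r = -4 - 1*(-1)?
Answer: 140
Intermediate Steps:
r = -3 (r = -4 + 1 = -3)
a = -36 (a = -3*12 = -36)
k(Y, E) = -6 + E + Y (k(Y, E) = (E + Y) - 6 = -6 + E + Y)
k(10, -11)*(a + 16) = (-6 - 11 + 10)*(-36 + 16) = -7*(-20) = 140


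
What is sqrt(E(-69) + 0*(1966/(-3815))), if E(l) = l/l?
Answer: 1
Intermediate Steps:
E(l) = 1
sqrt(E(-69) + 0*(1966/(-3815))) = sqrt(1 + 0*(1966/(-3815))) = sqrt(1 + 0*(1966*(-1/3815))) = sqrt(1 + 0*(-1966/3815)) = sqrt(1 + 0) = sqrt(1) = 1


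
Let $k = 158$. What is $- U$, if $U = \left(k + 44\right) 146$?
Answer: $-29492$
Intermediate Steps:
$U = 29492$ ($U = \left(158 + 44\right) 146 = 202 \cdot 146 = 29492$)
$- U = \left(-1\right) 29492 = -29492$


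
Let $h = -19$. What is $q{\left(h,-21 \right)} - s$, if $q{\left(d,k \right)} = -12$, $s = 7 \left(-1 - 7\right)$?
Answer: $44$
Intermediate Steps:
$s = -56$ ($s = 7 \left(-8\right) = -56$)
$q{\left(h,-21 \right)} - s = -12 - -56 = -12 + 56 = 44$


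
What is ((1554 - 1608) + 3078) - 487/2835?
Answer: 8572553/2835 ≈ 3023.8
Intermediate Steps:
((1554 - 1608) + 3078) - 487/2835 = (-54 + 3078) - 487*1/2835 = 3024 - 487/2835 = 8572553/2835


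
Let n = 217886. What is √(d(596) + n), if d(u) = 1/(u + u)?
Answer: √77396593674/596 ≈ 466.78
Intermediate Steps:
d(u) = 1/(2*u)
√(d(596) + n) = √((½)/596 + 217886) = √((½)*(1/596) + 217886) = √(1/1192 + 217886) = √(259720113/1192) = √77396593674/596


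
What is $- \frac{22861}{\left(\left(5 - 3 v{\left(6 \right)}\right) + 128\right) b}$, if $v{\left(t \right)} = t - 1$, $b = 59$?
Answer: $- \frac{22861}{6962} \approx -3.2837$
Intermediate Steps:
$v{\left(t \right)} = -1 + t$ ($v{\left(t \right)} = t - 1 = -1 + t$)
$- \frac{22861}{\left(\left(5 - 3 v{\left(6 \right)}\right) + 128\right) b} = - \frac{22861}{\left(\left(5 - 3 \left(-1 + 6\right)\right) + 128\right) 59} = - \frac{22861}{\left(\left(5 - 15\right) + 128\right) 59} = - \frac{22861}{\left(-10 + 128\right) 59} = - \frac{22861}{118 \cdot 59} = - \frac{22861}{6962}$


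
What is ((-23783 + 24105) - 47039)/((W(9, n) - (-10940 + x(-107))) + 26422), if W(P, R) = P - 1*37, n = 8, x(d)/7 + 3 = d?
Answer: -4247/3464 ≈ -1.2260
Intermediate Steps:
x(d) = -21 + 7*d
W(P, R) = -37 + P (W(P, R) = P - 37 = -37 + P)
((-23783 + 24105) - 47039)/((W(9, n) - (-10940 + x(-107))) + 26422) = ((-23783 + 24105) - 47039)/(((-37 + 9) - (-10940 + (-21 + 7*(-107)))) + 26422) = (322 - 47039)/((-28 - (-10940 + (-21 - 749))) + 26422) = -46717/((-28 - (-10940 - 770)) + 26422) = -46717/((-28 - 1*(-11710)) + 26422) = -46717/((-28 + 11710) + 26422) = -46717/(11682 + 26422) = -46717/38104 = -46717*1/38104 = -4247/3464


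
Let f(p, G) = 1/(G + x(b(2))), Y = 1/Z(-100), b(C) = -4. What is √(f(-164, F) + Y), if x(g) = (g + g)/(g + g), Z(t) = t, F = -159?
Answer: I*√10191/790 ≈ 0.12779*I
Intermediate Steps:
x(g) = 1 (x(g) = (2*g)/((2*g)) = (2*g)*(1/(2*g)) = 1)
Y = -1/100 (Y = 1/(-100) = -1/100 ≈ -0.010000)
f(p, G) = 1/(1 + G) (f(p, G) = 1/(G + 1) = 1/(1 + G))
√(f(-164, F) + Y) = √(1/(1 - 159) - 1/100) = √(1/(-158) - 1/100) = √(-1/158 - 1/100) = √(-129/7900) = I*√10191/790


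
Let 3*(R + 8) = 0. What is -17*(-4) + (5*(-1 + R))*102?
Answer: -4522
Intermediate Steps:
R = -8 (R = -8 + (1/3)*0 = -8 + 0 = -8)
-17*(-4) + (5*(-1 + R))*102 = -17*(-4) + (5*(-1 - 8))*102 = 68 + (5*(-9))*102 = 68 - 45*102 = 68 - 4590 = -4522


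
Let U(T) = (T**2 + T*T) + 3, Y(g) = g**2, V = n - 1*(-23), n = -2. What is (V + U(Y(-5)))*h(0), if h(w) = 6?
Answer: 7644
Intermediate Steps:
V = 21 (V = -2 - 1*(-23) = -2 + 23 = 21)
U(T) = 3 + 2*T**2 (U(T) = (T**2 + T**2) + 3 = 2*T**2 + 3 = 3 + 2*T**2)
(V + U(Y(-5)))*h(0) = (21 + (3 + 2*((-5)**2)**2))*6 = (21 + (3 + 2*25**2))*6 = (21 + (3 + 2*625))*6 = (21 + (3 + 1250))*6 = (21 + 1253)*6 = 1274*6 = 7644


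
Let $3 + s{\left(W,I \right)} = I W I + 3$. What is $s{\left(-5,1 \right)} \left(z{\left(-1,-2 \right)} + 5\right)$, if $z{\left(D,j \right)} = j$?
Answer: $-15$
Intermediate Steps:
$s{\left(W,I \right)} = W I^{2}$ ($s{\left(W,I \right)} = -3 + \left(I W I + 3\right) = -3 + \left(W I^{2} + 3\right) = -3 + \left(3 + W I^{2}\right) = W I^{2}$)
$s{\left(-5,1 \right)} \left(z{\left(-1,-2 \right)} + 5\right) = - 5 \cdot 1^{2} \left(-2 + 5\right) = \left(-5\right) 1 \cdot 3 = \left(-5\right) 3 = -15$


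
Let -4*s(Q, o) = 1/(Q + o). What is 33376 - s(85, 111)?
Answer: 26166785/784 ≈ 33376.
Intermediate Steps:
s(Q, o) = -1/(4*(Q + o))
33376 - s(85, 111) = 33376 - (-1)/(4*85 + 4*111) = 33376 - (-1)/(340 + 444) = 33376 - (-1)/784 = 33376 - 1*(-1/784) = 33376 + 1/784 = 26166785/784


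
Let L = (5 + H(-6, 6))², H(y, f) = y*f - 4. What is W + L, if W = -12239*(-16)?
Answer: 197049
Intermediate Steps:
H(y, f) = -4 + f*y (H(y, f) = f*y - 4 = -4 + f*y)
L = 1225 (L = (5 + (-4 + 6*(-6)))² = (5 + (-4 - 36))² = (5 - 40)² = (-35)² = 1225)
W = 195824
W + L = 195824 + 1225 = 197049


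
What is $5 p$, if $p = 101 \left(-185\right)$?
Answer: $-93425$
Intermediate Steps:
$p = -18685$
$5 p = 5 \left(-18685\right) = -93425$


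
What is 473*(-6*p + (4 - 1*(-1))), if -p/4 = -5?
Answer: -54395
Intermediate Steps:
p = 20 (p = -4*(-5) = 20)
473*(-6*p + (4 - 1*(-1))) = 473*(-6*20 + (4 - 1*(-1))) = 473*(-120 + (4 + 1)) = 473*(-120 + 5) = 473*(-115) = -54395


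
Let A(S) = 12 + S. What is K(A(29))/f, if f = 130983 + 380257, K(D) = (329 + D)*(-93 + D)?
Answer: -481/12781 ≈ -0.037634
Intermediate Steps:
K(D) = (-93 + D)*(329 + D)
f = 511240
K(A(29))/f = (-30597 + (12 + 29)² + 236*(12 + 29))/511240 = (-30597 + 41² + 236*41)*(1/511240) = (-30597 + 1681 + 9676)*(1/511240) = -19240*1/511240 = -481/12781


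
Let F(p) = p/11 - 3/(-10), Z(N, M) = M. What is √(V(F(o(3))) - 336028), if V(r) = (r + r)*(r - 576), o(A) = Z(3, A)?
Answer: I*√4073914222/110 ≈ 580.25*I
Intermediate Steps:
o(A) = A
F(p) = 3/10 + p/11 (F(p) = p*(1/11) - 3*(-⅒) = p/11 + 3/10 = 3/10 + p/11)
V(r) = 2*r*(-576 + r) (V(r) = (2*r)*(-576 + r) = 2*r*(-576 + r))
√(V(F(o(3))) - 336028) = √(2*(3/10 + (1/11)*3)*(-576 + (3/10 + (1/11)*3)) - 336028) = √(2*(3/10 + 3/11)*(-576 + (3/10 + 3/11)) - 336028) = √(2*(63/110)*(-576 + 63/110) - 336028) = √(2*(63/110)*(-63297/110) - 336028) = √(-3987711/6050 - 336028) = √(-2036957111/6050) = I*√4073914222/110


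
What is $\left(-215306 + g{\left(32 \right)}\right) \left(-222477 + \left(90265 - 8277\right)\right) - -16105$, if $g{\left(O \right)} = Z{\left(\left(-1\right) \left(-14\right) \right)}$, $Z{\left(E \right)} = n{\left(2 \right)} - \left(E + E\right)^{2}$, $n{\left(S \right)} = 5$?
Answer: $30357581670$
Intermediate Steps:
$Z{\left(E \right)} = 5 - 4 E^{2}$ ($Z{\left(E \right)} = 5 - \left(E + E\right)^{2} = 5 - \left(2 E\right)^{2} = 5 - 4 E^{2}$)
$g{\left(O \right)} = -779$ ($g{\left(O \right)} = 5 - 4 \left(\left(-1\right) \left(-14\right)\right)^{2} = 5 - 4 \cdot 14^{2} = 5 - 784 = -779$)
$\left(-215306 + g{\left(32 \right)}\right) \left(-222477 + \left(90265 - 8277\right)\right) - -16105 = \left(-215306 - 779\right) \left(-222477 + \left(90265 - 8277\right)\right) - -16105 = - 216085 \left(-222477 + \left(90265 - 8277\right)\right) + 16105 = - 216085 \left(-222477 + 81988\right) + 16105 = \left(-216085\right) \left(-140489\right) + 16105 = 30357565565 + 16105 = 30357581670$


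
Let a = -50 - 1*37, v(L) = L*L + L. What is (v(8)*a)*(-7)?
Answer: 43848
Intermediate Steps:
v(L) = L + L² (v(L) = L² + L = L + L²)
a = -87 (a = -50 - 37 = -87)
(v(8)*a)*(-7) = ((8*(1 + 8))*(-87))*(-7) = ((8*9)*(-87))*(-7) = (72*(-87))*(-7) = -6264*(-7) = 43848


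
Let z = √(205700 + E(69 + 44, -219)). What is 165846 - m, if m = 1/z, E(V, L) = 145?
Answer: 165846 - √205845/205845 ≈ 1.6585e+5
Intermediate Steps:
z = √205845 (z = √(205700 + 145) = √205845 ≈ 453.70)
m = √205845/205845 (m = 1/(√205845) = √205845/205845 ≈ 0.0022041)
165846 - m = 165846 - √205845/205845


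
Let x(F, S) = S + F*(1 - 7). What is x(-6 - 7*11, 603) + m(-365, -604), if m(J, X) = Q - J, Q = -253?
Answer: 1213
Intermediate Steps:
m(J, X) = -253 - J
x(F, S) = S - 6*F (x(F, S) = S + F*(-6) = S - 6*F)
x(-6 - 7*11, 603) + m(-365, -604) = (603 - 6*(-6 - 7*11)) + (-253 - 1*(-365)) = (603 - 6*(-6 - 77)) + (-253 + 365) = (603 - 6*(-83)) + 112 = (603 + 498) + 112 = 1101 + 112 = 1213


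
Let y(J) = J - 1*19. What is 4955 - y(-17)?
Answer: 4991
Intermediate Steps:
y(J) = -19 + J (y(J) = J - 19 = -19 + J)
4955 - y(-17) = 4955 - (-19 - 17) = 4955 - 1*(-36) = 4955 + 36 = 4991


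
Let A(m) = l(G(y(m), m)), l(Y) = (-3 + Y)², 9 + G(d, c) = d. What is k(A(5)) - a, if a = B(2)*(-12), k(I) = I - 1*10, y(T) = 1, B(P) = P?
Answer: 135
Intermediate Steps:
G(d, c) = -9 + d
A(m) = 121 (A(m) = (-3 + (-9 + 1))² = (-3 - 8)² = (-11)² = 121)
k(I) = -10 + I (k(I) = I - 10 = -10 + I)
a = -24 (a = 2*(-12) = -24)
k(A(5)) - a = (-10 + 121) - 1*(-24) = 111 + 24 = 135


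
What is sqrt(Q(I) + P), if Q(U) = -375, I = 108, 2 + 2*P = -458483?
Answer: I*sqrt(918470)/2 ≈ 479.18*I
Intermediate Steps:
P = -458485/2 (P = -1 + (1/2)*(-458483) = -1 - 458483/2 = -458485/2 ≈ -2.2924e+5)
sqrt(Q(I) + P) = sqrt(-375 - 458485/2) = sqrt(-459235/2) = I*sqrt(918470)/2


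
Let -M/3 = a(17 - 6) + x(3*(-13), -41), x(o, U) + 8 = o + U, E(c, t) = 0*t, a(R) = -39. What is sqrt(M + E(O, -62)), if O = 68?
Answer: sqrt(381) ≈ 19.519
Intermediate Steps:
E(c, t) = 0
x(o, U) = -8 + U + o (x(o, U) = -8 + (o + U) = -8 + (U + o) = -8 + U + o)
M = 381 (M = -3*(-39 + (-8 - 41 + 3*(-13))) = -3*(-39 + (-8 - 41 - 39)) = -3*(-39 - 88) = -3*(-127) = 381)
sqrt(M + E(O, -62)) = sqrt(381 + 0) = sqrt(381)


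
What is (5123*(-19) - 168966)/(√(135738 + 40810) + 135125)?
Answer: -1564530125/793851699 + 532606*√44137/18258589077 ≈ -1.9647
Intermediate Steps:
(5123*(-19) - 168966)/(√(135738 + 40810) + 135125) = (-97337 - 168966)/(√176548 + 135125) = -266303/(2*√44137 + 135125) = -266303/(135125 + 2*√44137)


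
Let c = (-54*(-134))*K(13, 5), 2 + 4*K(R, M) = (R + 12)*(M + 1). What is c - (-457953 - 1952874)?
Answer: 2678559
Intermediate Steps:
K(R, M) = -½ + (1 + M)*(12 + R)/4 (K(R, M) = -½ + ((R + 12)*(M + 1))/4 = -½ + ((12 + R)*(1 + M))/4 = -½ + ((1 + M)*(12 + R))/4 = -½ + (1 + M)*(12 + R)/4)
c = 267732 (c = (-54*(-134))*(5/2 + 3*5 + (¼)*13 + (¼)*5*13) = 7236*(5/2 + 15 + 13/4 + 65/4) = 7236*37 = 267732)
c - (-457953 - 1952874) = 267732 - (-457953 - 1952874) = 267732 - 1*(-2410827) = 267732 + 2410827 = 2678559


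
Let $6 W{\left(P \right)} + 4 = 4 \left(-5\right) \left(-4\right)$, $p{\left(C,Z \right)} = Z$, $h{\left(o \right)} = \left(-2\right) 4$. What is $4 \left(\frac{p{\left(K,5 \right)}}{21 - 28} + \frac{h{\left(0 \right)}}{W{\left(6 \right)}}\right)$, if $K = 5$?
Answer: $- \frac{716}{133} \approx -5.3835$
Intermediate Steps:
$h{\left(o \right)} = -8$
$W{\left(P \right)} = \frac{38}{3}$ ($W{\left(P \right)} = - \frac{2}{3} + \frac{4 \left(-5\right) \left(-4\right)}{6} = - \frac{2}{3} + \frac{\left(-20\right) \left(-4\right)}{6} = - \frac{2}{3} + \frac{1}{6} \cdot 80 = - \frac{2}{3} + \frac{40}{3} = \frac{38}{3}$)
$4 \left(\frac{p{\left(K,5 \right)}}{21 - 28} + \frac{h{\left(0 \right)}}{W{\left(6 \right)}}\right) = 4 \left(\frac{5}{21 - 28} - \frac{8}{\frac{38}{3}}\right) = 4 \left(\frac{5}{21 - 28} - \frac{12}{19}\right) = 4 \left(\frac{5}{-7} - \frac{12}{19}\right) = 4 \left(5 \left(- \frac{1}{7}\right) - \frac{12}{19}\right) = 4 \left(- \frac{5}{7} - \frac{12}{19}\right) = 4 \left(- \frac{179}{133}\right) = - \frac{716}{133}$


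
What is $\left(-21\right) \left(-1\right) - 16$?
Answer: $5$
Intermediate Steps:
$\left(-21\right) \left(-1\right) - 16 = 21 - 16 = 5$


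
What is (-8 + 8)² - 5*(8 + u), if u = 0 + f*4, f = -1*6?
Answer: 80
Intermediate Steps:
f = -6
u = -24 (u = 0 - 6*4 = 0 - 24 = -24)
(-8 + 8)² - 5*(8 + u) = (-8 + 8)² - 5*(8 - 24) = 0² - 5*(-16) = 0 - 1*(-80) = 0 + 80 = 80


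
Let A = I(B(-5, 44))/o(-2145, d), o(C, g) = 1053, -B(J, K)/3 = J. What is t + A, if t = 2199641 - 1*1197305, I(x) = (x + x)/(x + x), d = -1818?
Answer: 1055459809/1053 ≈ 1.0023e+6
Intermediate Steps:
B(J, K) = -3*J
I(x) = 1 (I(x) = (2*x)/((2*x)) = (2*x)*(1/(2*x)) = 1)
t = 1002336 (t = 2199641 - 1197305 = 1002336)
A = 1/1053 ≈ 0.00094967
t + A = 1002336 + 1/1053 = 1055459809/1053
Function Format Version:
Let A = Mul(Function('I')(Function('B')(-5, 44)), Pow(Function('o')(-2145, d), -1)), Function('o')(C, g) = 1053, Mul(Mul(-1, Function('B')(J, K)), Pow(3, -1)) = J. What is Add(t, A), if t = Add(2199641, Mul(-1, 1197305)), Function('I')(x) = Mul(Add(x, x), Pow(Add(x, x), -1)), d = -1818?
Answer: Rational(1055459809, 1053) ≈ 1.0023e+6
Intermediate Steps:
Function('B')(J, K) = Mul(-3, J)
Function('I')(x) = 1 (Function('I')(x) = Mul(Mul(2, x), Pow(Mul(2, x), -1)) = Mul(Mul(2, x), Mul(Rational(1, 2), Pow(x, -1))) = 1)
t = 1002336 (t = Add(2199641, -1197305) = 1002336)
A = Rational(1, 1053) (A = Mul(1, Pow(1053, -1)) = Mul(1, Rational(1, 1053)) = Rational(1, 1053) ≈ 0.00094967)
Add(t, A) = Add(1002336, Rational(1, 1053)) = Rational(1055459809, 1053)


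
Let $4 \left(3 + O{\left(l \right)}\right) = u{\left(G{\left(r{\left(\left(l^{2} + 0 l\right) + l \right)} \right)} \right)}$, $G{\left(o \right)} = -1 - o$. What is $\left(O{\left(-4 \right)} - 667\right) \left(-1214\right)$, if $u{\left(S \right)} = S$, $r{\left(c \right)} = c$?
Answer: $\frac{1634651}{2} \approx 8.1733 \cdot 10^{5}$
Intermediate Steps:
$O{\left(l \right)} = - \frac{13}{4} - \frac{l}{4} - \frac{l^{2}}{4}$ ($O{\left(l \right)} = -3 + \frac{-1 - \left(\left(l^{2} + 0 l\right) + l\right)}{4} = -3 + \frac{-1 - \left(\left(l^{2} + 0\right) + l\right)}{4} = -3 + \frac{-1 - \left(l^{2} + l\right)}{4} = -3 + \frac{-1 - \left(l + l^{2}\right)}{4} = -3 + \frac{-1 - l - l^{2}}{4} = -3 - \left(\frac{1}{4} + \frac{l}{4} + \frac{l^{2}}{4}\right) = - \frac{13}{4} - \frac{l}{4} - \frac{l^{2}}{4}$)
$\left(O{\left(-4 \right)} - 667\right) \left(-1214\right) = \left(\left(- \frac{13}{4} - - (1 - 4)\right) - 667\right) \left(-1214\right) = \left(\left(- \frac{13}{4} - \left(-1\right) \left(-3\right)\right) - 667\right) \left(-1214\right) = \left(\left(- \frac{13}{4} - 3\right) - 667\right) \left(-1214\right) = \left(- \frac{25}{4} - 667\right) \left(-1214\right) = \left(- \frac{2693}{4}\right) \left(-1214\right) = \frac{1634651}{2}$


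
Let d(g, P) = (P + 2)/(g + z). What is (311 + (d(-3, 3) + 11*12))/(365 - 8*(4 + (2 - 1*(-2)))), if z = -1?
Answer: 1767/1204 ≈ 1.4676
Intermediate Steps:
d(g, P) = (2 + P)/(-1 + g) (d(g, P) = (P + 2)/(g - 1) = (2 + P)/(-1 + g))
(311 + (d(-3, 3) + 11*12))/(365 - 8*(4 + (2 - 1*(-2)))) = (311 + ((2 + 3)/(-1 - 3) + 11*12))/(365 - 8*(4 + (2 - 1*(-2)))) = (311 + (5/(-4) + 132))/(365 - 8*(4 + (2 + 2))) = (311 + (-1/4*5 + 132))/(365 - 8*(4 + 4)) = (311 + (-5/4 + 132))/(365 - 8*8) = (311 + 523/4)/(365 - 64) = (1767/4)/301 = (1767/4)*(1/301) = 1767/1204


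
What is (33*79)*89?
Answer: 232023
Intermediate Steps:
(33*79)*89 = 2607*89 = 232023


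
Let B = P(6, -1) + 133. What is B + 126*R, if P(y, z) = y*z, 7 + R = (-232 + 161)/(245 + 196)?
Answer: -5427/7 ≈ -775.29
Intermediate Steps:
R = -3158/441 (R = -7 + (-232 + 161)/(245 + 196) = -7 - 71/441 = -3158/441 ≈ -7.1610)
B = 127 (B = 6*(-1) + 133 = -6 + 133 = 127)
B + 126*R = 127 + 126*(-3158/441) = 127 - 6316/7 = -5427/7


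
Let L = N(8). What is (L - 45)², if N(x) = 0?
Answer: 2025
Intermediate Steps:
L = 0
(L - 45)² = (0 - 45)² = (-45)² = 2025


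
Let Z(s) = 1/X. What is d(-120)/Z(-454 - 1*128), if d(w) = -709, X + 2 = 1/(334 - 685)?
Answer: 498427/351 ≈ 1420.0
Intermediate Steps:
X = -703/351 (X = -2 + 1/(334 - 685) = -2 + 1/(-351) = -2 - 1/351 = -703/351 ≈ -2.0028)
Z(s) = -351/703 (Z(s) = 1/(-703/351) = -351/703)
d(-120)/Z(-454 - 1*128) = -709/(-351/703) = -709*(-703/351) = 498427/351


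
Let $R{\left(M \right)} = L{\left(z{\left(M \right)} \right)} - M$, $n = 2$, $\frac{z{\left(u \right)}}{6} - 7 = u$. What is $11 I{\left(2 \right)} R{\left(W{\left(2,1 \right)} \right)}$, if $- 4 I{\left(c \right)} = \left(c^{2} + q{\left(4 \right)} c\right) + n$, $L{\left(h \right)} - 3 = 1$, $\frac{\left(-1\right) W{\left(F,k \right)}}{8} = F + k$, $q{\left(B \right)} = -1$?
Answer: $-308$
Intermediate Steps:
$z{\left(u \right)} = 42 + 6 u$
$W{\left(F,k \right)} = - 8 F - 8 k$ ($W{\left(F,k \right)} = - 8 \left(F + k\right) = - 8 F - 8 k$)
$L{\left(h \right)} = 4$ ($L{\left(h \right)} = 3 + 1 = 4$)
$I{\left(c \right)} = - \frac{1}{2} - \frac{c^{2}}{4} + \frac{c}{4}$ ($I{\left(c \right)} = - \frac{\left(c^{2} - c\right) + 2}{4} = - \frac{2 + c^{2} - c}{4} = - \frac{1}{2} - \frac{c^{2}}{4} + \frac{c}{4}$)
$R{\left(M \right)} = 4 - M$
$11 I{\left(2 \right)} R{\left(W{\left(2,1 \right)} \right)} = 11 \left(- \frac{1}{2} - \frac{2^{2}}{4} + \frac{1}{4} \cdot 2\right) \left(4 - \left(\left(-8\right) 2 - 8\right)\right) = 11 \left(- \frac{1}{2} - 1 + \frac{1}{2}\right) \left(4 - \left(-16 - 8\right)\right) = 11 \left(- \frac{1}{2} - 1 + \frac{1}{2}\right) \left(4 - -24\right) = 11 \left(-1\right) \left(4 + 24\right) = \left(-11\right) 28 = -308$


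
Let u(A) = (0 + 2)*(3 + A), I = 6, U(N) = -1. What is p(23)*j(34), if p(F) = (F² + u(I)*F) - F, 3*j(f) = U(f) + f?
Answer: 10120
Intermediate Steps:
j(f) = -⅓ + f/3 (j(f) = (-1 + f)/3 = -⅓ + f/3)
u(A) = 6 + 2*A (u(A) = 2*(3 + A) = 6 + 2*A)
p(F) = F² + 17*F (p(F) = (F² + (6 + 2*6)*F) - F = (F² + (6 + 12)*F) - F = (F² + 18*F) - F = F² + 17*F)
p(23)*j(34) = (23*(17 + 23))*(-⅓ + (⅓)*34) = (23*40)*(-⅓ + 34/3) = 920*11 = 10120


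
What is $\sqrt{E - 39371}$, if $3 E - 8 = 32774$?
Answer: $\frac{i \sqrt{255993}}{3} \approx 168.65 i$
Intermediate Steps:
$E = \frac{32782}{3}$ ($E = \frac{8}{3} + \frac{1}{3} \cdot 32774 = \frac{8}{3} + \frac{32774}{3} = \frac{32782}{3} \approx 10927.0$)
$\sqrt{E - 39371} = \sqrt{\frac{32782}{3} - 39371} = \sqrt{- \frac{85331}{3}} = \frac{i \sqrt{255993}}{3}$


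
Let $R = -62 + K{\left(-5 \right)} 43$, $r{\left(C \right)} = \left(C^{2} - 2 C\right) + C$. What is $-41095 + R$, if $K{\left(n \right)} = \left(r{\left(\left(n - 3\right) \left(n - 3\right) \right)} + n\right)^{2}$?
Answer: $697278190$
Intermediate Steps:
$r{\left(C \right)} = C^{2} - C$
$K{\left(n \right)} = \left(n + \left(-3 + n\right)^{2} \left(-1 + \left(-3 + n\right)^{2}\right)\right)^{2}$ ($K{\left(n \right)} = \left(\left(n - 3\right) \left(n - 3\right) \left(-1 + \left(n - 3\right) \left(n - 3\right)\right) + n\right)^{2} = \left(\left(-3 + n\right) \left(-3 + n\right) \left(-1 + \left(-3 + n\right) \left(-3 + n\right)\right) + n\right)^{2} = \left(\left(-3 + n\right)^{2} \left(-1 + \left(-3 + n\right)^{2}\right) + n\right)^{2} = \left(n + \left(-3 + n\right)^{2} \left(-1 + \left(-3 + n\right)^{2}\right)\right)^{2}$)
$R = 697319285$ ($R = -62 + \left(-5 + \left(-3 - 5\right)^{4} - \left(-3 - 5\right)^{2}\right)^{2} \cdot 43 = -62 + \left(-5 + \left(-8\right)^{4} - \left(-8\right)^{2}\right)^{2} \cdot 43 = -62 + \left(-5 + 4096 - 64\right)^{2} \cdot 43 = -62 + 4027^{2} \cdot 43 = -62 + 16216729 \cdot 43 = -62 + 697319347 = 697319285$)
$-41095 + R = -41095 + 697319285 = 697278190$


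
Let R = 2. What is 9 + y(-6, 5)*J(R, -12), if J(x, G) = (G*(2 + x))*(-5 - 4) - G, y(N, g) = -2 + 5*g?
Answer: 10221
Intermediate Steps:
J(x, G) = -G - 9*G*(2 + x) (J(x, G) = (G*(2 + x))*(-9) - G = -9*G*(2 + x) - G = -G - 9*G*(2 + x))
9 + y(-6, 5)*J(R, -12) = 9 + (-2 + 5*5)*(-1*(-12)*(19 + 9*2)) = 9 + (-2 + 25)*(-1*(-12)*(19 + 18)) = 9 + 23*(-1*(-12)*37) = 9 + 23*444 = 9 + 10212 = 10221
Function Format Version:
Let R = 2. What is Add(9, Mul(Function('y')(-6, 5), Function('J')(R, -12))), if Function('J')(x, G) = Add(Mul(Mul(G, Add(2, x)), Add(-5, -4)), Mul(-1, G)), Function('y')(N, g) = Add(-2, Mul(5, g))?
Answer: 10221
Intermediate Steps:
Function('J')(x, G) = Add(Mul(-1, G), Mul(-9, G, Add(2, x))) (Function('J')(x, G) = Add(Mul(Mul(G, Add(2, x)), -9), Mul(-1, G)) = Add(Mul(-9, G, Add(2, x)), Mul(-1, G)) = Add(Mul(-1, G), Mul(-9, G, Add(2, x))))
Add(9, Mul(Function('y')(-6, 5), Function('J')(R, -12))) = Add(9, Mul(Add(-2, Mul(5, 5)), Mul(-1, -12, Add(19, Mul(9, 2))))) = Add(9, Mul(Add(-2, 25), Mul(-1, -12, Add(19, 18)))) = Add(9, Mul(23, Mul(-1, -12, 37))) = Add(9, Mul(23, 444)) = Add(9, 10212) = 10221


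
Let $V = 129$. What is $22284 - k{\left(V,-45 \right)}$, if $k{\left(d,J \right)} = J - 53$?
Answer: $22382$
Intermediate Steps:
$k{\left(d,J \right)} = -53 + J$
$22284 - k{\left(V,-45 \right)} = 22284 - \left(-53 - 45\right) = 22284 - -98 = 22284 + 98 = 22382$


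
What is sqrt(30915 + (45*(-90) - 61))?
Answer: 2*sqrt(6701) ≈ 163.72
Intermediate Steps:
sqrt(30915 + (45*(-90) - 61)) = sqrt(30915 + (-4050 - 61)) = sqrt(30915 - 4111) = sqrt(26804) = 2*sqrt(6701)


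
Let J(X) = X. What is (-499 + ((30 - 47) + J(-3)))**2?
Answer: 269361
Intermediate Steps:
(-499 + ((30 - 47) + J(-3)))**2 = (-499 + ((30 - 47) - 3))**2 = (-499 + (-17 - 3))**2 = (-499 - 20)**2 = (-519)**2 = 269361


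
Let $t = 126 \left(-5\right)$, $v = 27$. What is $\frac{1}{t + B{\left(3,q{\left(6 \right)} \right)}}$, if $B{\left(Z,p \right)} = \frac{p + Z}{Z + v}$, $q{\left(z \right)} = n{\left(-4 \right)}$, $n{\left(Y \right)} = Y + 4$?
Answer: $- \frac{10}{6299} \approx -0.0015876$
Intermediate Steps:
$t = -630$
$n{\left(Y \right)} = 4 + Y$
$q{\left(z \right)} = 0$ ($q{\left(z \right)} = 4 - 4 = 0$)
$B{\left(Z,p \right)} = \frac{Z + p}{27 + Z}$ ($B{\left(Z,p \right)} = \frac{p + Z}{Z + 27} = \frac{Z + p}{27 + Z}$)
$\frac{1}{t + B{\left(3,q{\left(6 \right)} \right)}} = \frac{1}{-630 + \frac{3 + 0}{27 + 3}} = \frac{1}{-630 + \frac{1}{30} \cdot 3} = \frac{1}{-630 + \frac{1}{10}} = \frac{1}{- \frac{6299}{10}} = - \frac{10}{6299}$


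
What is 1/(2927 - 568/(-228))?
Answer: 57/166981 ≈ 0.00034136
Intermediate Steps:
1/(2927 - 568/(-228)) = 1/(2927 - 568*(-1/228)) = 1/(2927 + 142/57) = 1/(166981/57) = 57/166981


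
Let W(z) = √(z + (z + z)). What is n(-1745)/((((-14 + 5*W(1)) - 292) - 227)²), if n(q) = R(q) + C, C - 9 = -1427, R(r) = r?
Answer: -224702683/20165988049 - 8429395*√3/40331976098 ≈ -0.011505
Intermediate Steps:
C = -1418 (C = 9 - 1427 = -1418)
W(z) = √3*√z (W(z) = √(z + 2*z) = √(3*z) = √3*√z)
n(q) = -1418 + q (n(q) = q - 1418 = -1418 + q)
n(-1745)/((((-14 + 5*W(1)) - 292) - 227)²) = (-1418 - 1745)/((((-14 + 5*(√3*√1)) - 292) - 227)²) = -3163/(((-14 + 5*(√3*1)) - 292) - 227)² = -3163/(((-14 + 5*√3) - 292) - 227)² = -3163/((-306 + 5*√3) - 227)² = -3163/(-533 + 5*√3)²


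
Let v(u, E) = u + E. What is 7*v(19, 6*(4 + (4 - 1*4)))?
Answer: 301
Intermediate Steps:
v(u, E) = E + u
7*v(19, 6*(4 + (4 - 1*4))) = 7*(6*(4 + (4 - 1*4)) + 19) = 7*(6*(4 + (4 - 4)) + 19) = 7*(6*(4 + 0) + 19) = 7*(6*4 + 19) = 7*(24 + 19) = 7*43 = 301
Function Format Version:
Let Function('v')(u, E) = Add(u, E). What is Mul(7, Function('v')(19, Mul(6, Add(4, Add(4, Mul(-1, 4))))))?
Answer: 301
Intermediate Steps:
Function('v')(u, E) = Add(E, u)
Mul(7, Function('v')(19, Mul(6, Add(4, Add(4, Mul(-1, 4)))))) = Mul(7, Add(Mul(6, Add(4, Add(4, Mul(-1, 4)))), 19)) = Mul(7, Add(Mul(6, Add(4, Add(4, -4))), 19)) = Mul(7, Add(Mul(6, Add(4, 0)), 19)) = Mul(7, Add(Mul(6, 4), 19)) = Mul(7, Add(24, 19)) = Mul(7, 43) = 301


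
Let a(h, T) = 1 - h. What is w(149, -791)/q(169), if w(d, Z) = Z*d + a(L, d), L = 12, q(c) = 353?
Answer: -117870/353 ≈ -333.91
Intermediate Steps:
w(d, Z) = -11 + Z*d (w(d, Z) = Z*d + (1 - 1*12) = Z*d + (1 - 12) = Z*d - 11 = -11 + Z*d)
w(149, -791)/q(169) = (-11 - 791*149)/353 = (-11 - 117859)*(1/353) = -117870*1/353 = -117870/353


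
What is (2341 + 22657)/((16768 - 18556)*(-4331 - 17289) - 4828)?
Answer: 12499/19325866 ≈ 0.00064675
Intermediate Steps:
(2341 + 22657)/((16768 - 18556)*(-4331 - 17289) - 4828) = 24998/(-1788*(-21620) - 4828) = 24998/(38656560 - 4828) = 24998/38651732 = 24998*(1/38651732) = 12499/19325866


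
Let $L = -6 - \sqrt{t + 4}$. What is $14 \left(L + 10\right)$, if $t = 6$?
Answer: $56 - 14 \sqrt{10} \approx 11.728$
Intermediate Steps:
$L = -6 - \sqrt{10}$ ($L = -6 - \sqrt{6 + 4} = -6 - \sqrt{10} \approx -9.1623$)
$14 \left(L + 10\right) = 14 \left(\left(-6 - \sqrt{10}\right) + 10\right) = 14 \left(4 - \sqrt{10}\right) = 56 - 14 \sqrt{10}$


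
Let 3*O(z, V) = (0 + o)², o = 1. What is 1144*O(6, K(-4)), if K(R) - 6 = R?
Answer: 1144/3 ≈ 381.33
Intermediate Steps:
K(R) = 6 + R
O(z, V) = ⅓ (O(z, V) = (0 + 1)²/3 = (⅓)*1² = (⅓)*1 = ⅓)
1144*O(6, K(-4)) = 1144*(⅓) = 1144/3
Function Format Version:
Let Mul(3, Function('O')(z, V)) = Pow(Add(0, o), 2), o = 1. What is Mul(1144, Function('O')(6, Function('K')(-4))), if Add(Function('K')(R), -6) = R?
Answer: Rational(1144, 3) ≈ 381.33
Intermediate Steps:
Function('K')(R) = Add(6, R)
Function('O')(z, V) = Rational(1, 3) (Function('O')(z, V) = Mul(Rational(1, 3), Pow(Add(0, 1), 2)) = Mul(Rational(1, 3), Pow(1, 2)) = Mul(Rational(1, 3), 1) = Rational(1, 3))
Mul(1144, Function('O')(6, Function('K')(-4))) = Mul(1144, Rational(1, 3)) = Rational(1144, 3)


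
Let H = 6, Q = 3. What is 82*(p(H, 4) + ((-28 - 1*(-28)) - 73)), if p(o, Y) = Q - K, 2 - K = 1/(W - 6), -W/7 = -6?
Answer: -106231/18 ≈ -5901.7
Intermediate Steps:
W = 42 (W = -7*(-6) = 42)
K = 71/36 (K = 2 - 1/(42 - 6) = 2 - 1/36 = 71/36 ≈ 1.9722)
p(o, Y) = 37/36 (p(o, Y) = 3 - 1*71/36 = 3 - 71/36 = 37/36)
82*(p(H, 4) + ((-28 - 1*(-28)) - 73)) = 82*(37/36 + ((-28 - 1*(-28)) - 73)) = 82*(37/36 + ((-28 + 28) - 73)) = 82*(37/36 + (0 - 73)) = 82*(37/36 - 73) = 82*(-2591/36) = -106231/18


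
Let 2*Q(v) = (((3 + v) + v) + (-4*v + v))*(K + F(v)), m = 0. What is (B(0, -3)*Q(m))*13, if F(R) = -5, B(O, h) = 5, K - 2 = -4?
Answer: -1365/2 ≈ -682.50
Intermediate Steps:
K = -2 (K = 2 - 4 = -2)
Q(v) = -21/2 + 7*v/2 (Q(v) = ((((3 + v) + v) + (-4*v + v))*(-2 - 5))/2 = (((3 + 2*v) - 3*v)*(-7))/2 = ((3 - v)*(-7))/2 = (-21 + 7*v)/2 = -21/2 + 7*v/2)
(B(0, -3)*Q(m))*13 = (5*(-21/2 + (7/2)*0))*13 = (5*(-21/2 + 0))*13 = (5*(-21/2))*13 = -105/2*13 = -1365/2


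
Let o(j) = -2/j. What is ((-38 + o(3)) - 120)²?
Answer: 226576/9 ≈ 25175.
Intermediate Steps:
((-38 + o(3)) - 120)² = ((-38 - 2/3) - 120)² = ((-38 - 2*⅓) - 120)² = ((-38 - ⅔) - 120)² = (-116/3 - 120)² = (-476/3)² = 226576/9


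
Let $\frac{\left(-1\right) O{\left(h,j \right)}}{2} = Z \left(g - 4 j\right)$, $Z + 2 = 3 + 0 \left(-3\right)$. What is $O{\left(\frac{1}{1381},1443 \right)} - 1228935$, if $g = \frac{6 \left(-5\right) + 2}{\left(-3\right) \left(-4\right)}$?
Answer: $- \frac{3652159}{3} \approx -1.2174 \cdot 10^{6}$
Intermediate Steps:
$Z = 1$ ($Z = -2 + \left(3 + 0 \left(-3\right)\right) = -2 + \left(3 + 0\right) = -2 + 3 = 1$)
$g = - \frac{7}{3}$ ($g = \frac{-30 + 2}{12} = \left(-28\right) \frac{1}{12} = - \frac{7}{3} \approx -2.3333$)
$O{\left(h,j \right)} = \frac{14}{3} + 8 j$ ($O{\left(h,j \right)} = - 2 \cdot 1 \left(- \frac{7}{3} - 4 j\right) = - 2 \left(- \frac{7}{3} - 4 j\right) = \frac{14}{3} + 8 j$)
$O{\left(\frac{1}{1381},1443 \right)} - 1228935 = \left(\frac{14}{3} + 8 \cdot 1443\right) - 1228935 = \left(\frac{14}{3} + 11544\right) - 1228935 = \frac{34646}{3} - 1228935 = - \frac{3652159}{3}$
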